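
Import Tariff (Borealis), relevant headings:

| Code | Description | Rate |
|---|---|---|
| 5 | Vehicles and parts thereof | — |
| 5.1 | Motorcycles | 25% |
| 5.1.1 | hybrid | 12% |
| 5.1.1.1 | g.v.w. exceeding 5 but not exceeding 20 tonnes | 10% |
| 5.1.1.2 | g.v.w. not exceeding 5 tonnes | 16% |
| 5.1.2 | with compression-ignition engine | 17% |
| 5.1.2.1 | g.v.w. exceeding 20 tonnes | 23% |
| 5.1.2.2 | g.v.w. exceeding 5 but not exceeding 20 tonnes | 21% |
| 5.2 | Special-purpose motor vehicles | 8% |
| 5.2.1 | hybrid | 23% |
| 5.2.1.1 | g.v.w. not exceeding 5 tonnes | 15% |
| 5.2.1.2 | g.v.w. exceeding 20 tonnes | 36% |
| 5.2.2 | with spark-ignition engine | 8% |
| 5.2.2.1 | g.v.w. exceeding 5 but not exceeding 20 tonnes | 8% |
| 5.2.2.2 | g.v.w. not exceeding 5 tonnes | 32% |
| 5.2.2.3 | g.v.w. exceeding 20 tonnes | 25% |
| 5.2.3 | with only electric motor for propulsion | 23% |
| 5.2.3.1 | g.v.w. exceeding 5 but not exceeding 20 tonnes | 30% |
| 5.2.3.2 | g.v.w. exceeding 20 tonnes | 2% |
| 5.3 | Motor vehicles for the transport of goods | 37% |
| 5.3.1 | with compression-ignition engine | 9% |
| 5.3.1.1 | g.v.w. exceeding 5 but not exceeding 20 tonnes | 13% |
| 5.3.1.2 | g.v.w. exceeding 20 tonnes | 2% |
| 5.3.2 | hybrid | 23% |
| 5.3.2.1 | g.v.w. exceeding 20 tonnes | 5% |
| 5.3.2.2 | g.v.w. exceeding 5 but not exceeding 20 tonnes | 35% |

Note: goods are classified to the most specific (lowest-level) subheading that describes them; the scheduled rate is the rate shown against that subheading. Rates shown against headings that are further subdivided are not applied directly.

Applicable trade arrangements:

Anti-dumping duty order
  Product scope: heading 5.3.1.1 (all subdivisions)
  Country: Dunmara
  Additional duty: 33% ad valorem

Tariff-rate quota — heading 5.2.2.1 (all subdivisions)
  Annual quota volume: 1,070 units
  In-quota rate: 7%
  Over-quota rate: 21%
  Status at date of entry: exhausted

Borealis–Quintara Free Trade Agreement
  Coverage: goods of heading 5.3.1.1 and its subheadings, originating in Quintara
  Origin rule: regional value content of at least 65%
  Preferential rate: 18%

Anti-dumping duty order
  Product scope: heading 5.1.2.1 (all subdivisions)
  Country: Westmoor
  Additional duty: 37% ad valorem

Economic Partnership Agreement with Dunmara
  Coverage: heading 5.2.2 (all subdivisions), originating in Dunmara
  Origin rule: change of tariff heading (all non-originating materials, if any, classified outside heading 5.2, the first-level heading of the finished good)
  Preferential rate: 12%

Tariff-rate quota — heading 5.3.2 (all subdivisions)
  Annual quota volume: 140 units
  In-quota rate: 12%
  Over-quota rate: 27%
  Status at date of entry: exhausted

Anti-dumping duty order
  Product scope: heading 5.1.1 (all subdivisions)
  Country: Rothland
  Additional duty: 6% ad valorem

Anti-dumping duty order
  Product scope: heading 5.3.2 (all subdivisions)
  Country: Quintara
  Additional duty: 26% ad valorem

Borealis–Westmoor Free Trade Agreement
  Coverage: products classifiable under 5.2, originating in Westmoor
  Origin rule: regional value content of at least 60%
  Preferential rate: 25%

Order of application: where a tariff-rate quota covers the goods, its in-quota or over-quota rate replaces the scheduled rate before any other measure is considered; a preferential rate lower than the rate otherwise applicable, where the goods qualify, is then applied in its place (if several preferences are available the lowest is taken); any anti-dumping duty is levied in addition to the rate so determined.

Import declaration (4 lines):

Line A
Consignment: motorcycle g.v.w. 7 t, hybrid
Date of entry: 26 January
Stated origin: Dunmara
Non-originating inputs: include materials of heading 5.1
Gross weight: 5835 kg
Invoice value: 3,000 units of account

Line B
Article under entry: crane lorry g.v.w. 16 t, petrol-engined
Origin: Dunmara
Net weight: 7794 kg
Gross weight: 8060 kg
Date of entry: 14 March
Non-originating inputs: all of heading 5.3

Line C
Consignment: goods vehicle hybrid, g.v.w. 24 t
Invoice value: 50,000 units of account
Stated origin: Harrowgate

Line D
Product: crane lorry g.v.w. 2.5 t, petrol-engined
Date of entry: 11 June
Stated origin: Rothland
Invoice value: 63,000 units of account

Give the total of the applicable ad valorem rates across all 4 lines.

Line A: motorcycle → 5.1; hybrid → 5.1.1; g.v.w. 7 t → 5.1.1.1. Scheduled 10%. Dunmara agreement on 5.2.2: 5.1.1.1 not covered. → 10%.
Line B: crane lorry → 5.2; petrol-engined → 5.2.2; g.v.w. 16 t → 5.2.2.1. Scheduled 8%. quota on 5.2.2.1 exhausted → over-quota 21%; Dunmara agreement on 5.2.2: CTH met → 12% available; preferential 12%. → 12%.
Line C: goods vehicle → 5.3; hybrid → 5.3.2; g.v.w. 24 t → 5.3.2.1. Scheduled 5%. quota on 5.3.2 exhausted → over-quota 27%. → 27%.
Line D: crane lorry → 5.2; petrol-engined → 5.2.2; g.v.w. 2.5 t → 5.2.2.2. Scheduled 32%. No special measure applies. → 32%.
Sum: 10% + 12% + 27% + 32% = 81%.

81%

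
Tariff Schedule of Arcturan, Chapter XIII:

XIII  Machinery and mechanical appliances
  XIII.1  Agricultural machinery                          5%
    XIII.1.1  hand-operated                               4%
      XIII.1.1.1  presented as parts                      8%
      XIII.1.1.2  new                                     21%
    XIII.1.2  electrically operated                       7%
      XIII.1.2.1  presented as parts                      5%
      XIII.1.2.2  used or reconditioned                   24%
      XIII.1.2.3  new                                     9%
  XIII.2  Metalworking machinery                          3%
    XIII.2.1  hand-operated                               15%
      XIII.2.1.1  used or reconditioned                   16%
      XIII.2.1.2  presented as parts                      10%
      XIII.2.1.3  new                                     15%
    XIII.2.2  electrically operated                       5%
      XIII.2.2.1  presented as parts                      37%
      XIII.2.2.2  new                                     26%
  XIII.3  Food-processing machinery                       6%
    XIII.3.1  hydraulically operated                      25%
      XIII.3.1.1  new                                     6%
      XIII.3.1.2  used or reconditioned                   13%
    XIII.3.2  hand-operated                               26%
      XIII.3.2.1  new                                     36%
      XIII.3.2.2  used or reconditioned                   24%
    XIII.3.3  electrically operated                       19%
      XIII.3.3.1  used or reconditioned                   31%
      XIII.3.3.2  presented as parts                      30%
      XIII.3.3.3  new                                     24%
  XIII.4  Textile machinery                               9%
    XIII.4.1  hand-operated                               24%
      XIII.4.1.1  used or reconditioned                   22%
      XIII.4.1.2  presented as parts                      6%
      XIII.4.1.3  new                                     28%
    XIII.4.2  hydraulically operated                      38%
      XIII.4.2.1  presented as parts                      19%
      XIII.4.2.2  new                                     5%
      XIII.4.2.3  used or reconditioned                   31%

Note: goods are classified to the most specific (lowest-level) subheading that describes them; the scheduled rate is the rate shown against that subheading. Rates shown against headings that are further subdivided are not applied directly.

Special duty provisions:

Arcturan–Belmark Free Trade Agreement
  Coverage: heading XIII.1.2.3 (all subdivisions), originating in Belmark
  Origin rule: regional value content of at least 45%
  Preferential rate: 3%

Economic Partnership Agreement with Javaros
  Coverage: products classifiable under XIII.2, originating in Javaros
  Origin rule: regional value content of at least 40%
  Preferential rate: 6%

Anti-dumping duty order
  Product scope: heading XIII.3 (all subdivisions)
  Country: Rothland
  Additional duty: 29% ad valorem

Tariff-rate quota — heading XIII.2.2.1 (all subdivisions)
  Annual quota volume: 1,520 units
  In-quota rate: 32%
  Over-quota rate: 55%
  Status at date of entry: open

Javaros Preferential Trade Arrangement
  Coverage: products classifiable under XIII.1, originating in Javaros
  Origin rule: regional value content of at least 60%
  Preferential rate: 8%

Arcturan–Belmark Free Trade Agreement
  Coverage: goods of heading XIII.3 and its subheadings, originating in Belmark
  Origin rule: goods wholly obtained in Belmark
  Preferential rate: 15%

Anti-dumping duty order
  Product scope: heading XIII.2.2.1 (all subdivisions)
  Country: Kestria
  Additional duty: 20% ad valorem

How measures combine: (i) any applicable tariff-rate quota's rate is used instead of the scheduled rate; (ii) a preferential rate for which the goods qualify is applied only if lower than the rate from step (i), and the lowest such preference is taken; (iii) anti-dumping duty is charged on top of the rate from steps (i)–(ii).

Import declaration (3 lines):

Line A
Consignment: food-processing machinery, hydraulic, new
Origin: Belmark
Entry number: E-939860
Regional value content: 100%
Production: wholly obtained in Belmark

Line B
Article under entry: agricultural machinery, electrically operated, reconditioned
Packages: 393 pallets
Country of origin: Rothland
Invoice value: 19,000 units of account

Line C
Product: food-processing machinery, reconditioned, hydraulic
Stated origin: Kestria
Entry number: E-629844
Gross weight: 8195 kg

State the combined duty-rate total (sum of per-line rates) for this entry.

43%

Line A: food-processing → XIII.3; hydraulic → XIII.3.1; new → XIII.3.1.1. Scheduled 6%. Belmark agreement on XIII.1.2.3: XIII.3.1.1 not covered; Belmark agreement on XIII.3: wholly obtained → 15% available; preference 15% not lower than 6% → no reduction. → 6%.
Line B: agricultural → XIII.1; electrically operated → XIII.1.2; reconditioned → XIII.1.2.2. Scheduled 24%. No special measure applies. → 24%.
Line C: food-processing → XIII.3; hydraulic → XIII.3.1; reconditioned → XIII.3.1.2. Scheduled 13%. No special measure applies. → 13%.
Sum: 6% + 24% + 13% = 43%.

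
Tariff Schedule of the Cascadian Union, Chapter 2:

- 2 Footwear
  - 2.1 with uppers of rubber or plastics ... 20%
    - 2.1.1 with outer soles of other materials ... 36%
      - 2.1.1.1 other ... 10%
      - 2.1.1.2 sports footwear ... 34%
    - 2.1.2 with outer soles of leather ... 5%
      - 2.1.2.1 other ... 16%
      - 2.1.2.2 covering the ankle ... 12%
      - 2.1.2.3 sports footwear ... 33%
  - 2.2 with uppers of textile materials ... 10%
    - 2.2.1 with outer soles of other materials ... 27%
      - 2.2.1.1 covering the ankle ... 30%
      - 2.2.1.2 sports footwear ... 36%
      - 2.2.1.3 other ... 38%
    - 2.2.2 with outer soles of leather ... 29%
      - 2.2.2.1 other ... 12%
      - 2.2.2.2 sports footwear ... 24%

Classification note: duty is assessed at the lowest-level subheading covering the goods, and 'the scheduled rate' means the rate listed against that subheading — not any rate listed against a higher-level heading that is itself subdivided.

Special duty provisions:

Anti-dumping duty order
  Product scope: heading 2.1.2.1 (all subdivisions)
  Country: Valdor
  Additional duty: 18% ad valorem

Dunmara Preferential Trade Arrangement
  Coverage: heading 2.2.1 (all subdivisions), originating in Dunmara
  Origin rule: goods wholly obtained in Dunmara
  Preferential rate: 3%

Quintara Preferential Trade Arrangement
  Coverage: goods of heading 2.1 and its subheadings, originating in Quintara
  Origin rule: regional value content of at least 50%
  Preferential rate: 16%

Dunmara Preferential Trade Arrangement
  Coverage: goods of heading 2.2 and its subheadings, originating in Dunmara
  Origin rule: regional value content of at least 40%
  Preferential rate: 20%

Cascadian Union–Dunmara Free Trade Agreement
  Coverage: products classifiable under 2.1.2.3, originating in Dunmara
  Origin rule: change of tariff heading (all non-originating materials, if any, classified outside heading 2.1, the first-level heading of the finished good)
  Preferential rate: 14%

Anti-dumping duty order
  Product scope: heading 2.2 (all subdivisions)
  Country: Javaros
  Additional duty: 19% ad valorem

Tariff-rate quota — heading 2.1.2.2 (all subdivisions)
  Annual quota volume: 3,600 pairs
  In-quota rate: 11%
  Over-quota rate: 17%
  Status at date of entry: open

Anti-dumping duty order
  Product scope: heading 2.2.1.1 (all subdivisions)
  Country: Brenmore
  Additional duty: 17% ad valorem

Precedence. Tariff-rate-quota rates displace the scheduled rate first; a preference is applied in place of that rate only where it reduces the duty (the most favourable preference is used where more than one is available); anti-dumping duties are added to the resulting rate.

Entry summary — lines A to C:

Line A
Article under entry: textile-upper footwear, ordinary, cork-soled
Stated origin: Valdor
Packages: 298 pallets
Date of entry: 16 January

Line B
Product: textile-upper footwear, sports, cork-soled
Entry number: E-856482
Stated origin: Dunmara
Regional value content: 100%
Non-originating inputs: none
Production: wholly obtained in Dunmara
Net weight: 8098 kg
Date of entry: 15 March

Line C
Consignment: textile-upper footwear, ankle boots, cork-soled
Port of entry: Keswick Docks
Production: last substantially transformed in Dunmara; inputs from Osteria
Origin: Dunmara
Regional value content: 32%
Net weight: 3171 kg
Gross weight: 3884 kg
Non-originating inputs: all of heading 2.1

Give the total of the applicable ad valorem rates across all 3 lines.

71%

Line A: textile-upper → 2.2; cork-soled → 2.2.1; ordinary → 2.2.1.3. Scheduled 38%. No special measure applies. → 38%.
Line B: textile-upper → 2.2; cork-soled → 2.2.1; sports → 2.2.1.2. Scheduled 36%. Dunmara agreement on 2.2.1: wholly obtained → 3% available; Dunmara agreement on 2.2: RVC ≥ 40% → 20% available; Dunmara agreement on 2.1.2.3: 2.2.1.2 not covered; preferential 3%. → 3%.
Line C: textile-upper → 2.2; cork-soled → 2.2.1; ankle boots → 2.2.1.1. Scheduled 30%. Dunmara agreement on 2.2.1: not wholly obtained; Dunmara agreement on 2.2: RVC < 40%; Dunmara agreement on 2.1.2.3: 2.2.1.1 not covered. → 30%.
Sum: 38% + 3% + 30% = 71%.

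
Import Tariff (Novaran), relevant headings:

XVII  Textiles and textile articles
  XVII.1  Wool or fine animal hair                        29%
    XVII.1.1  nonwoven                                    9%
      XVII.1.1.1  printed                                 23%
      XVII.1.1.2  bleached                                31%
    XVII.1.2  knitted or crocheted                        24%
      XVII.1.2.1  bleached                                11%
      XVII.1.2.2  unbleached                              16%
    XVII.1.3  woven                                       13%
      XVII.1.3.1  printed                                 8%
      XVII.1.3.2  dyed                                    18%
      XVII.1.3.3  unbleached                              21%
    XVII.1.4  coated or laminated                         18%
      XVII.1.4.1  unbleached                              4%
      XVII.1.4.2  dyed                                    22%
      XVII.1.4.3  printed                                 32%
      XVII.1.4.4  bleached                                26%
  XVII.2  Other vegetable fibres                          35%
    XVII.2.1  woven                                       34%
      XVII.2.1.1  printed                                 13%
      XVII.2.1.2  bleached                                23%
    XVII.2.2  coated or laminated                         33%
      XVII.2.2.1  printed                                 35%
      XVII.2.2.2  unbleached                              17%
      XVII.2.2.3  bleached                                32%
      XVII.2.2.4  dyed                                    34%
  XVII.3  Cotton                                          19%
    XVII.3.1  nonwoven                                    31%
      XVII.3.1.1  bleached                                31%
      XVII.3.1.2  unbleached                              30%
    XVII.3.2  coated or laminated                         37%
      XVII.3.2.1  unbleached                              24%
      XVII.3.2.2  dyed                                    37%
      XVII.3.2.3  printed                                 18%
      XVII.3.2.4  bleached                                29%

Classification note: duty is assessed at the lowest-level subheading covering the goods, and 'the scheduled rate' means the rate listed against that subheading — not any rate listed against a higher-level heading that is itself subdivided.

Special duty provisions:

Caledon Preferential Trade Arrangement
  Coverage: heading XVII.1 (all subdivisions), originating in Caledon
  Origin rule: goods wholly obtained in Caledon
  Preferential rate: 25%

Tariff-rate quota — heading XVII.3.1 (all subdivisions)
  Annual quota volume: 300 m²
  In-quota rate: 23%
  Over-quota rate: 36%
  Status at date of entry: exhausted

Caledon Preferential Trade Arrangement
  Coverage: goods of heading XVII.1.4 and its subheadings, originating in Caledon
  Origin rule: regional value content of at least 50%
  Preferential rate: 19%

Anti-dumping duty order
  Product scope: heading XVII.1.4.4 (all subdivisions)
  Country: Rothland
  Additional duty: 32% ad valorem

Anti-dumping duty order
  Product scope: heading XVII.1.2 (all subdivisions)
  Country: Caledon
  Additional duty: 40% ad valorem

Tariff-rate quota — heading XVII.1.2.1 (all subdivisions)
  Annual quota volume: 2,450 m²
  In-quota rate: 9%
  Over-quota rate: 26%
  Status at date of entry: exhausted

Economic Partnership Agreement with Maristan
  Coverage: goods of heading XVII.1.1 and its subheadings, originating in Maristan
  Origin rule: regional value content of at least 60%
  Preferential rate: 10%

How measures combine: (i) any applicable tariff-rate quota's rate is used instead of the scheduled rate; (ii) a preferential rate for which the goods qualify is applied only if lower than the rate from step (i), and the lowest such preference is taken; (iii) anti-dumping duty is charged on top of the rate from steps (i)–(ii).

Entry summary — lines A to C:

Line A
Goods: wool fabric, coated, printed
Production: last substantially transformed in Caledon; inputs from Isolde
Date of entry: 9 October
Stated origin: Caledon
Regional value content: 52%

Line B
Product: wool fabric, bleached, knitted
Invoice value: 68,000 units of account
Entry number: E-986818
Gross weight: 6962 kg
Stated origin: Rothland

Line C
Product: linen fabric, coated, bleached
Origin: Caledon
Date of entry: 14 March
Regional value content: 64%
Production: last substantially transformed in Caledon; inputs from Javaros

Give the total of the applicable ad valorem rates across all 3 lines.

77%

Line A: wool → XVII.1; coated → XVII.1.4; printed → XVII.1.4.3. Scheduled 32%. Caledon agreement on XVII.1: not wholly obtained; Caledon agreement on XVII.1.4: RVC ≥ 50% → 19% available; preferential 19%. → 19%.
Line B: wool → XVII.1; knitted → XVII.1.2; bleached → XVII.1.2.1. Scheduled 11%. quota on XVII.1.2.1 exhausted → over-quota 26%. → 26%.
Line C: linen → XVII.2; coated → XVII.2.2; bleached → XVII.2.2.3. Scheduled 32%. Caledon agreement on XVII.1: XVII.2.2.3 not covered; Caledon agreement on XVII.1.4: XVII.2.2.3 not covered. → 32%.
Sum: 19% + 26% + 32% = 77%.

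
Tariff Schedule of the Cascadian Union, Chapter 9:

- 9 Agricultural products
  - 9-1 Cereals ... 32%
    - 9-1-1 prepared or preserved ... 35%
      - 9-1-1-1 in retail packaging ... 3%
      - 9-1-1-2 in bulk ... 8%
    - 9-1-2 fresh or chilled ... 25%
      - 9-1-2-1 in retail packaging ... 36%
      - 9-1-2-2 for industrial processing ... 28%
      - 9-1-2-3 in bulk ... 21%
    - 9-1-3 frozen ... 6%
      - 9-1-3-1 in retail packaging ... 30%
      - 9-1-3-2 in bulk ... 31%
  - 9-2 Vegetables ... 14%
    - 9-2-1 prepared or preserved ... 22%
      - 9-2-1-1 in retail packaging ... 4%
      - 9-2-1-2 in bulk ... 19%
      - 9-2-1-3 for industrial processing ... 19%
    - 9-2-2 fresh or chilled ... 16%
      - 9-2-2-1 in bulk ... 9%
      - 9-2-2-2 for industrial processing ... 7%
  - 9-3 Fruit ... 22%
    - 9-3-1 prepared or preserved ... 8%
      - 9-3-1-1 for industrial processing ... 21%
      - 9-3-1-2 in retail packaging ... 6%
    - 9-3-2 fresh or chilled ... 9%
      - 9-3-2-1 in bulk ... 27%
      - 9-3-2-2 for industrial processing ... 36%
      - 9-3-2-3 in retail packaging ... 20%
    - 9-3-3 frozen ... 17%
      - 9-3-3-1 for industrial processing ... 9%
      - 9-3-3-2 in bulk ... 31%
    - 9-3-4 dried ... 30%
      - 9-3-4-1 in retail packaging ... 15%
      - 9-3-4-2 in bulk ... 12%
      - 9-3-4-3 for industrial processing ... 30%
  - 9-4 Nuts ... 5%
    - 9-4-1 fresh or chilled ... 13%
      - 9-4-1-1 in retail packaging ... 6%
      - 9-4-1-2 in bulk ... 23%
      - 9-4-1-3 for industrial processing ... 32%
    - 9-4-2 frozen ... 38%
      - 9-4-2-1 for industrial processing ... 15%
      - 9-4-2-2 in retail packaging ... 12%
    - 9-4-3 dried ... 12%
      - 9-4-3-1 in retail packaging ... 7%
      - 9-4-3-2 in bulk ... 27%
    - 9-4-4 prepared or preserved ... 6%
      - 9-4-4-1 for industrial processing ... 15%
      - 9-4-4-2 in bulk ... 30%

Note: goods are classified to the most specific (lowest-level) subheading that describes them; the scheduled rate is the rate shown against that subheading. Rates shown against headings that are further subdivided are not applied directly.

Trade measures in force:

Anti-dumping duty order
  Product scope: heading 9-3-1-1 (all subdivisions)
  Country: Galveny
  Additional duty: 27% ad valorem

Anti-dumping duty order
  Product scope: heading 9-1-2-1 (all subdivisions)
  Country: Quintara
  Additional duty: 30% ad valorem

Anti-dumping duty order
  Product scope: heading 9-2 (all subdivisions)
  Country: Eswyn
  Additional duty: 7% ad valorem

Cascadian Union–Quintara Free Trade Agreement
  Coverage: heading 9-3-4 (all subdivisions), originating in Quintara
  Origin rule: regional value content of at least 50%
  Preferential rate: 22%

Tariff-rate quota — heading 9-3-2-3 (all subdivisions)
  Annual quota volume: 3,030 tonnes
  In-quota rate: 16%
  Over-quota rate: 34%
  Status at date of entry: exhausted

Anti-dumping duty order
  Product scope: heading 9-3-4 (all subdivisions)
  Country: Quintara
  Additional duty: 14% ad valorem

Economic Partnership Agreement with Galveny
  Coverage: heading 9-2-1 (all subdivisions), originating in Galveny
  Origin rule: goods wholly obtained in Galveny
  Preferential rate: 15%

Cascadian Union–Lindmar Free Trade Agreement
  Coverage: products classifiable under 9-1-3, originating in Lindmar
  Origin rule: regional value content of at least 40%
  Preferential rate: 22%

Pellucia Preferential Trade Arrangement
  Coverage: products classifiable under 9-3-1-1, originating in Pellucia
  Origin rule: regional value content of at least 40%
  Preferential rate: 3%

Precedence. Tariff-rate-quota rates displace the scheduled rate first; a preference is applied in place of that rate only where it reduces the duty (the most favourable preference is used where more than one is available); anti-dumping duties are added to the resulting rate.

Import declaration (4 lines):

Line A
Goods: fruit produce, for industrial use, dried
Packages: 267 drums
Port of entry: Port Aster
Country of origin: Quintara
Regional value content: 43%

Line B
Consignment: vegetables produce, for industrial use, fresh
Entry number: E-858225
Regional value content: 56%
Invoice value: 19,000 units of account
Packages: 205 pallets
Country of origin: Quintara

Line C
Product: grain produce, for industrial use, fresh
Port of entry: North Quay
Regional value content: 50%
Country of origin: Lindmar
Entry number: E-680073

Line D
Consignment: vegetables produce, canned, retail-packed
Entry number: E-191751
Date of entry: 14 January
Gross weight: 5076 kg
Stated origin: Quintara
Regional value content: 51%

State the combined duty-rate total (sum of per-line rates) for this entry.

83%

Line A: fruit → 9-3; dried → 9-3-4; for industrial use → 9-3-4-3. Scheduled 30%. Quintara agreement on 9-3-4: RVC < 50%; anti-dumping (Quintara, 9-3-4): +14%; total 30% + 14% = 44%. → 44%.
Line B: vegetables → 9-2; fresh → 9-2-2; for industrial use → 9-2-2-2. Scheduled 7%. Quintara agreement on 9-3-4: 9-2-2-2 not covered. → 7%.
Line C: grain → 9-1; fresh → 9-1-2; for industrial use → 9-1-2-2. Scheduled 28%. Lindmar agreement on 9-1-3: 9-1-2-2 not covered. → 28%.
Line D: vegetables → 9-2; canned → 9-2-1; retail-packed → 9-2-1-1. Scheduled 4%. Quintara agreement on 9-3-4: 9-2-1-1 not covered. → 4%.
Sum: 44% + 7% + 28% + 4% = 83%.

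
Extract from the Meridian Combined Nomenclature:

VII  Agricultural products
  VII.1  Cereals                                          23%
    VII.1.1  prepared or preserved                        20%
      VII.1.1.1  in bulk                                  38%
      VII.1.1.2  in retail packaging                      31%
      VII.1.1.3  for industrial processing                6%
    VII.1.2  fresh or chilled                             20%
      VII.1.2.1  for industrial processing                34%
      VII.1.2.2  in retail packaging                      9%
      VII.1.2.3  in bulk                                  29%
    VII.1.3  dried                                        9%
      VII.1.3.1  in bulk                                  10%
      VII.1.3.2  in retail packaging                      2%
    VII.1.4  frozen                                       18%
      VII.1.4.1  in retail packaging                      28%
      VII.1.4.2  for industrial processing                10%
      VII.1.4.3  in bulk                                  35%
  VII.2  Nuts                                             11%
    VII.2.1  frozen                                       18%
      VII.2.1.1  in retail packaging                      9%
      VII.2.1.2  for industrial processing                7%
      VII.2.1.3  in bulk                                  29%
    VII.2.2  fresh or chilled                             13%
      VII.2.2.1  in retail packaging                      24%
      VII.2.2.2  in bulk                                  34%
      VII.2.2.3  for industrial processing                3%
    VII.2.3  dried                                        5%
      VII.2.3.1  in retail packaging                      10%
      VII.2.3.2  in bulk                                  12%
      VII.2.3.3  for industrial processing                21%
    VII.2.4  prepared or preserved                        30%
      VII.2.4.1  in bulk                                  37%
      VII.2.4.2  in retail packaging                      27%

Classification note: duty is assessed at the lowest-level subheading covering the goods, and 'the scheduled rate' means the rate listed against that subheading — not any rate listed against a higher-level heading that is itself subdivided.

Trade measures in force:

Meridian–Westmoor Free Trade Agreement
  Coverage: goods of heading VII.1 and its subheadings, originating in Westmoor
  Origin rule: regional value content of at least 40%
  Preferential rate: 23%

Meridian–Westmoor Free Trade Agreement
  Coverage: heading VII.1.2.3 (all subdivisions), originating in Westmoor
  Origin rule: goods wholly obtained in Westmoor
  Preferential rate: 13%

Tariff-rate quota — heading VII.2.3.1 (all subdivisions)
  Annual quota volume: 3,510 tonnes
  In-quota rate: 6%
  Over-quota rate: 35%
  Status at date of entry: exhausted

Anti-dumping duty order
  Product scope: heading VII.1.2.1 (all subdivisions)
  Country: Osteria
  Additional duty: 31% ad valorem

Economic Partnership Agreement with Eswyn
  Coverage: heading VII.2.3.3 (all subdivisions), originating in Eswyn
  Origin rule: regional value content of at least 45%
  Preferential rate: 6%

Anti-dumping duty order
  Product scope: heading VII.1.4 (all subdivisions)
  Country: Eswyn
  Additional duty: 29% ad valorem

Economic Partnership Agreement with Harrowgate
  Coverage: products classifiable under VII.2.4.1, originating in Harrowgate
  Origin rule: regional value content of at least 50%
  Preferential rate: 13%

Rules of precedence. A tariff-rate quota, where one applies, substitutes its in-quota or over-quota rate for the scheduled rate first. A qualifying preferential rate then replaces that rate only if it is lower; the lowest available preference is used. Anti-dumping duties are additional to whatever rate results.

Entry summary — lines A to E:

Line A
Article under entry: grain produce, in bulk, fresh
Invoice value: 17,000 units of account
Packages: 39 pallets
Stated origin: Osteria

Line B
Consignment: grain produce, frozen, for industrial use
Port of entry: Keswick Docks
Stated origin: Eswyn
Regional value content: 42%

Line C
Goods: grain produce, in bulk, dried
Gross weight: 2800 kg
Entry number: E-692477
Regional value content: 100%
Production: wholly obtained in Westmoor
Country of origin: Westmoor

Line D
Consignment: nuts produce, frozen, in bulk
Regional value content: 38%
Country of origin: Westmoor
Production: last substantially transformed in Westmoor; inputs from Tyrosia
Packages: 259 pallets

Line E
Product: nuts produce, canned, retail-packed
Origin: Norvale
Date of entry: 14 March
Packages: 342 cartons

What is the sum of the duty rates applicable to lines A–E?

Line A: grain → VII.1; fresh → VII.1.2; in bulk → VII.1.2.3. Scheduled 29%. No special measure applies. → 29%.
Line B: grain → VII.1; frozen → VII.1.4; for industrial use → VII.1.4.2. Scheduled 10%. Eswyn agreement on VII.2.3.3: VII.1.4.2 not covered; anti-dumping (Eswyn, VII.1.4): +29%; total 10% + 29% = 39%. → 39%.
Line C: grain → VII.1; dried → VII.1.3; in bulk → VII.1.3.1. Scheduled 10%. Westmoor agreement on VII.1: RVC ≥ 40% → 23% available; Westmoor agreement on VII.1.2.3: VII.1.3.1 not covered; preference 23% not lower than 10% → no reduction. → 10%.
Line D: nuts → VII.2; frozen → VII.2.1; in bulk → VII.2.1.3. Scheduled 29%. Westmoor agreement on VII.1: VII.2.1.3 not covered; Westmoor agreement on VII.1.2.3: VII.2.1.3 not covered. → 29%.
Line E: nuts → VII.2; canned → VII.2.4; retail-packed → VII.2.4.2. Scheduled 27%. No special measure applies. → 27%.
Sum: 29% + 39% + 10% + 29% + 27% = 134%.

134%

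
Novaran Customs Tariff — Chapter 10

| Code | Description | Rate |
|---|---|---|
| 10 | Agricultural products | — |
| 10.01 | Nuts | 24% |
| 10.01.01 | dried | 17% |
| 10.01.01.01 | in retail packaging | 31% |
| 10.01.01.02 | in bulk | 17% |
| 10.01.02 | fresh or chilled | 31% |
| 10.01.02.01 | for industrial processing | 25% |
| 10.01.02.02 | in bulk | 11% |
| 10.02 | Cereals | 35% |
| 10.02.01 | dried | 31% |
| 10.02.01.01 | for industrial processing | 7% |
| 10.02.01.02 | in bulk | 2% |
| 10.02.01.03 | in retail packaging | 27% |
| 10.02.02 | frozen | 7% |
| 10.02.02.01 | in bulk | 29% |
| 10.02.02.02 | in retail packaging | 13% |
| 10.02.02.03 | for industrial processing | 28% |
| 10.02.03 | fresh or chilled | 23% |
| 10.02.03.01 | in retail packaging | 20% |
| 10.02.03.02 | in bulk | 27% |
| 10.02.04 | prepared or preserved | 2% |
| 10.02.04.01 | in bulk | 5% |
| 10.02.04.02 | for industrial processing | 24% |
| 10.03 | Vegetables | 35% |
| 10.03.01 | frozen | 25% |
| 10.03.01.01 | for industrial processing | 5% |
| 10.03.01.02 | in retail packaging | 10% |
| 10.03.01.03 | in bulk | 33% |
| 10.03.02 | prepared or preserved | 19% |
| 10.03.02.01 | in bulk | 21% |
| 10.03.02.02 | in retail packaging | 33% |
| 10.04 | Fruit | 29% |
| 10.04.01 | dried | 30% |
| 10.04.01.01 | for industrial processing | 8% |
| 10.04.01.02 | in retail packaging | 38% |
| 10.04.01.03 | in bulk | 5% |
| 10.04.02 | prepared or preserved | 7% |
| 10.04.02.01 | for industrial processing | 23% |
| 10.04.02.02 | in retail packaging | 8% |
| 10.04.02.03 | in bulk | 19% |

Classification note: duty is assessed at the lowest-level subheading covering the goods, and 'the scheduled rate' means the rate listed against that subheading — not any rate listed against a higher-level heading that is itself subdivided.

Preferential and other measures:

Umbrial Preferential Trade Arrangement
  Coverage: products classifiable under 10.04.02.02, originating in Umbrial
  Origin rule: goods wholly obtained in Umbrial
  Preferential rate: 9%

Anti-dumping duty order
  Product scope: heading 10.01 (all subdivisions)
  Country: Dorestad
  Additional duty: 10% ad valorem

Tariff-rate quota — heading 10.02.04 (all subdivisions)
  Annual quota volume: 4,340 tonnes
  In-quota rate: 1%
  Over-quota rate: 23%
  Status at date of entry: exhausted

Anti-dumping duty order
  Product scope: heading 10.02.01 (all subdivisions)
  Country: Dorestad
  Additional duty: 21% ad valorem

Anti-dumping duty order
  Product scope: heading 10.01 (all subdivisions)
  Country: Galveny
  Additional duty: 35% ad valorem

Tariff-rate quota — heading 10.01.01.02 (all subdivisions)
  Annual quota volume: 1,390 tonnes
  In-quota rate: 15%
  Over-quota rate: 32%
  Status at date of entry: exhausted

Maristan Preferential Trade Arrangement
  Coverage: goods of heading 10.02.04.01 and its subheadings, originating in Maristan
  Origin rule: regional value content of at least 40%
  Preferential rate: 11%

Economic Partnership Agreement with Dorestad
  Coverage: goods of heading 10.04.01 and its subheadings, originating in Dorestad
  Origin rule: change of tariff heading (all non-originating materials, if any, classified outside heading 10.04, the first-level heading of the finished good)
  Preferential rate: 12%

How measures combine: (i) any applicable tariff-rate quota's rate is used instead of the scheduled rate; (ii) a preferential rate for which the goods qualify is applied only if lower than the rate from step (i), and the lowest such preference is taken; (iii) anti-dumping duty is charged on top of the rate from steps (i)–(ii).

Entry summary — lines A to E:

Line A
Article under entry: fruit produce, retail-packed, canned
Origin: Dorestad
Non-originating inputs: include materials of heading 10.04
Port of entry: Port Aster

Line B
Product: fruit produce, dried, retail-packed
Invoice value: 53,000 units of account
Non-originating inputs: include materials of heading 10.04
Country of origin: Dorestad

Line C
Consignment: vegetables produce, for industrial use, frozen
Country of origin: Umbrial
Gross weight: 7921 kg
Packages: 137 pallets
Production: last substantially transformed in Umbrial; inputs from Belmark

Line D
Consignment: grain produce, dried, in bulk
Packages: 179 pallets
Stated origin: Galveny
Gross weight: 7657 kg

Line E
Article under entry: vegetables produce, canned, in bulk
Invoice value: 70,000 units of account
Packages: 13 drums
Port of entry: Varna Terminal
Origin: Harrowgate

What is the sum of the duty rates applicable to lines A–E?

74%

Line A: fruit → 10.04; canned → 10.04.02; retail-packed → 10.04.02.02. Scheduled 8%. Dorestad agreement on 10.04.01: 10.04.02.02 not covered. → 8%.
Line B: fruit → 10.04; dried → 10.04.01; retail-packed → 10.04.01.02. Scheduled 38%. Dorestad agreement on 10.04.01: CTH not met. → 38%.
Line C: vegetables → 10.03; frozen → 10.03.01; for industrial use → 10.03.01.01. Scheduled 5%. Umbrial agreement on 10.04.02.02: 10.03.01.01 not covered. → 5%.
Line D: grain → 10.02; dried → 10.02.01; in bulk → 10.02.01.02. Scheduled 2%. No special measure applies. → 2%.
Line E: vegetables → 10.03; canned → 10.03.02; in bulk → 10.03.02.01. Scheduled 21%. No special measure applies. → 21%.
Sum: 8% + 38% + 5% + 2% + 21% = 74%.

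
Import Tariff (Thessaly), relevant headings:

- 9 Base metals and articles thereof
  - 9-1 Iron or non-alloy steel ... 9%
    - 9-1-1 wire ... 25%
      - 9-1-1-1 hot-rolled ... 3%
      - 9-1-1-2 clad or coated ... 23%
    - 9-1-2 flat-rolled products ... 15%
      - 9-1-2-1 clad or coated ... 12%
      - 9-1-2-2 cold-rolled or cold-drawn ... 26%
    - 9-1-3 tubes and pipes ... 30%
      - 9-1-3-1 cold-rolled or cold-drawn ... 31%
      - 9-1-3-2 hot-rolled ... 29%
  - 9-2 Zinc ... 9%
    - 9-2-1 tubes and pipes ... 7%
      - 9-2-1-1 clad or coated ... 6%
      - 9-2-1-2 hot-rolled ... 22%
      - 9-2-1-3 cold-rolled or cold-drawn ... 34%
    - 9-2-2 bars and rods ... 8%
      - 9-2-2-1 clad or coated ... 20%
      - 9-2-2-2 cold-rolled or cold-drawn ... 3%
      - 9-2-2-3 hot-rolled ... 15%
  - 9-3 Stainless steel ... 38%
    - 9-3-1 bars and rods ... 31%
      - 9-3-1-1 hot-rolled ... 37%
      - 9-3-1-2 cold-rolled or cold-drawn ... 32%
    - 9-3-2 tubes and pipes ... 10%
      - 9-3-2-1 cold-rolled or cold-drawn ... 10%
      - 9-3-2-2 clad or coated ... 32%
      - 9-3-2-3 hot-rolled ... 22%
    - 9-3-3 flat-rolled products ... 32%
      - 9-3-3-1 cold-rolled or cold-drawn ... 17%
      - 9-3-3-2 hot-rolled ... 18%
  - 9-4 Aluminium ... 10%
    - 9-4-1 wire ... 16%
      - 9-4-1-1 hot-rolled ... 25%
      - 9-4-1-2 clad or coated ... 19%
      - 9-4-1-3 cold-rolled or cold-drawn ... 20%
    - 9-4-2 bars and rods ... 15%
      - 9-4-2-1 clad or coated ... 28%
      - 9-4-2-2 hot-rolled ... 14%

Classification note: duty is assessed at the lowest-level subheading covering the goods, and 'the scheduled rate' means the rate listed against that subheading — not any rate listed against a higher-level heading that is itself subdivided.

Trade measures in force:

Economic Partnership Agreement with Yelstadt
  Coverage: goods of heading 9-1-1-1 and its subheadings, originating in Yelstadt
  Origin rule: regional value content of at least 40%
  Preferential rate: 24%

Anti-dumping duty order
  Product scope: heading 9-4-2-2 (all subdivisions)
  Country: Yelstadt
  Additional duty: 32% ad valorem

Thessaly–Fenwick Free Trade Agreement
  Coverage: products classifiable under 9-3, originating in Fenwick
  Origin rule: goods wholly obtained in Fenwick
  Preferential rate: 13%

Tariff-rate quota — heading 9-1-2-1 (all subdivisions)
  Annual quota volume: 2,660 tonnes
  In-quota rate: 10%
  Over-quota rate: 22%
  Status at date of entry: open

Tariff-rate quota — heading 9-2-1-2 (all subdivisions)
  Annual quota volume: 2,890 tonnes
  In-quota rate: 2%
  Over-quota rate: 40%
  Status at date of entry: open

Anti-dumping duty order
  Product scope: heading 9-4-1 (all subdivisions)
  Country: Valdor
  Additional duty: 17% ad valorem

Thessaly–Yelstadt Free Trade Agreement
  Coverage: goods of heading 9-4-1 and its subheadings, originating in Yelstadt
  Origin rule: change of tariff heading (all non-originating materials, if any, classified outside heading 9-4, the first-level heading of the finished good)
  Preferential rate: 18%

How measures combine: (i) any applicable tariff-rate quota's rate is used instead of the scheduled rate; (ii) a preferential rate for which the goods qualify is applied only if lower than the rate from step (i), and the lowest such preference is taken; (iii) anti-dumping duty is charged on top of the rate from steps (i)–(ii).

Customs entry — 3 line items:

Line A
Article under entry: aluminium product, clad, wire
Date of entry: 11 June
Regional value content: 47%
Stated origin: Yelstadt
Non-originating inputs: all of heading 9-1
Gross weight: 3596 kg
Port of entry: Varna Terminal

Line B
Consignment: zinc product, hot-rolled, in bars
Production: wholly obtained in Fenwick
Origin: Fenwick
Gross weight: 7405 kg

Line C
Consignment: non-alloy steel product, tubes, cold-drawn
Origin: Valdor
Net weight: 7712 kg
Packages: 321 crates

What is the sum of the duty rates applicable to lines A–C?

64%

Line A: aluminium → 9-4; wire → 9-4-1; clad → 9-4-1-2. Scheduled 19%. Yelstadt agreement on 9-1-1-1: 9-4-1-2 not covered; Yelstadt agreement on 9-4-1: CTH met → 18% available; preferential 18%. → 18%.
Line B: zinc → 9-2; in bars → 9-2-2; hot-rolled → 9-2-2-3. Scheduled 15%. Fenwick agreement on 9-3: 9-2-2-3 not covered. → 15%.
Line C: non-alloy steel → 9-1; tubes → 9-1-3; cold-drawn → 9-1-3-1. Scheduled 31%. No special measure applies. → 31%.
Sum: 18% + 15% + 31% = 64%.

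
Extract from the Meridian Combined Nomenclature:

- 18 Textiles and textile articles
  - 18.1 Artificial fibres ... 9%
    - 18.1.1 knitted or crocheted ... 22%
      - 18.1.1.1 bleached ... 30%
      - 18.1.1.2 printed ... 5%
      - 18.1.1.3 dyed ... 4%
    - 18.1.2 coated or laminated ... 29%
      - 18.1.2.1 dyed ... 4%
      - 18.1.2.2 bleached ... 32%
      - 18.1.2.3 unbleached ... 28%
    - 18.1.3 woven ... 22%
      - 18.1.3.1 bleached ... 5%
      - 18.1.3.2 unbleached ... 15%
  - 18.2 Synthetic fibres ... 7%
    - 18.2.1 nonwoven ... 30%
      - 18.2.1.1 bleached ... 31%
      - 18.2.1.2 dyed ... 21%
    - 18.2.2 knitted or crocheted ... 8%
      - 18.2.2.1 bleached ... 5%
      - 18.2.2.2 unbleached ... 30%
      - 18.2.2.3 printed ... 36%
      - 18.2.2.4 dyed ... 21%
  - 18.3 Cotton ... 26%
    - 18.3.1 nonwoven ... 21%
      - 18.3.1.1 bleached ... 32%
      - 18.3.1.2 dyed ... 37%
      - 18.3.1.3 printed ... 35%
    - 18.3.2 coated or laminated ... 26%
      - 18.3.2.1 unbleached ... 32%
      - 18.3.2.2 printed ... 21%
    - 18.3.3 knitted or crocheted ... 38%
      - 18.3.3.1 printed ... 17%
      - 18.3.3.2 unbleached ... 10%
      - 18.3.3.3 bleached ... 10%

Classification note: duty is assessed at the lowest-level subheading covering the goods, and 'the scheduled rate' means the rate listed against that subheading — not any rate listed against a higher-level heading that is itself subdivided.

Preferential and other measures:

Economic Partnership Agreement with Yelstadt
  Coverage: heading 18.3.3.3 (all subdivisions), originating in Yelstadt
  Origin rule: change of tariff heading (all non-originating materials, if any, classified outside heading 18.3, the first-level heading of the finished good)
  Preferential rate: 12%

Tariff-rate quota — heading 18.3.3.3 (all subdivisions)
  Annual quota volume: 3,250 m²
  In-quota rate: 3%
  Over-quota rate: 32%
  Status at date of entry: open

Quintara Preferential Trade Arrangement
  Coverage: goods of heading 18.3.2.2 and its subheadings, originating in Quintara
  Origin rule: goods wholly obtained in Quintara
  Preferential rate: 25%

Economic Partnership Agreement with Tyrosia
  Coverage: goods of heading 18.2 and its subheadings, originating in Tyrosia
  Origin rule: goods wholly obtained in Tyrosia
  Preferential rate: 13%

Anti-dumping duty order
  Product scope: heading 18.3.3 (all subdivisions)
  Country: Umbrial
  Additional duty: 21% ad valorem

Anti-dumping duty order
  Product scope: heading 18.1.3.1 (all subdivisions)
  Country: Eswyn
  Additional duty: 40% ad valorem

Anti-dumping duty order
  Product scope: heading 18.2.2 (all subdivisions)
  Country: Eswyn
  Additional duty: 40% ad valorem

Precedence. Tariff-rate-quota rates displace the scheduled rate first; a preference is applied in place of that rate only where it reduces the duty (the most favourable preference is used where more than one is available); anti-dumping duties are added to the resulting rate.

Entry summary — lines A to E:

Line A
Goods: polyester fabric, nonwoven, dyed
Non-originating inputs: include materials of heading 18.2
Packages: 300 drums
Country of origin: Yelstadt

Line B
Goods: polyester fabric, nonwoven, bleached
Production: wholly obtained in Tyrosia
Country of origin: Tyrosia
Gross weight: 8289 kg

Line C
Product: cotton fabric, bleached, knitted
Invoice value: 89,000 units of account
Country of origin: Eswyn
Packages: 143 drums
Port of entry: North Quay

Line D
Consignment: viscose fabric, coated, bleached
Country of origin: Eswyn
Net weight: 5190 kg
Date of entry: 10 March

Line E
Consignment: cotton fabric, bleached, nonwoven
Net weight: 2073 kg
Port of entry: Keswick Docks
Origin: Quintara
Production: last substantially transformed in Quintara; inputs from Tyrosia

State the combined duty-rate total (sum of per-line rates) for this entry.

Line A: polyester → 18.2; nonwoven → 18.2.1; dyed → 18.2.1.2. Scheduled 21%. Yelstadt agreement on 18.3.3.3: 18.2.1.2 not covered. → 21%.
Line B: polyester → 18.2; nonwoven → 18.2.1; bleached → 18.2.1.1. Scheduled 31%. Tyrosia agreement on 18.2: wholly obtained → 13% available; preferential 13%. → 13%.
Line C: cotton → 18.3; knitted → 18.3.3; bleached → 18.3.3.3. Scheduled 10%. quota on 18.3.3.3 open → in-quota 3%. → 3%.
Line D: viscose → 18.1; coated → 18.1.2; bleached → 18.1.2.2. Scheduled 32%. No special measure applies. → 32%.
Line E: cotton → 18.3; nonwoven → 18.3.1; bleached → 18.3.1.1. Scheduled 32%. Quintara agreement on 18.3.2.2: 18.3.1.1 not covered. → 32%.
Sum: 21% + 13% + 3% + 32% + 32% = 101%.

101%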